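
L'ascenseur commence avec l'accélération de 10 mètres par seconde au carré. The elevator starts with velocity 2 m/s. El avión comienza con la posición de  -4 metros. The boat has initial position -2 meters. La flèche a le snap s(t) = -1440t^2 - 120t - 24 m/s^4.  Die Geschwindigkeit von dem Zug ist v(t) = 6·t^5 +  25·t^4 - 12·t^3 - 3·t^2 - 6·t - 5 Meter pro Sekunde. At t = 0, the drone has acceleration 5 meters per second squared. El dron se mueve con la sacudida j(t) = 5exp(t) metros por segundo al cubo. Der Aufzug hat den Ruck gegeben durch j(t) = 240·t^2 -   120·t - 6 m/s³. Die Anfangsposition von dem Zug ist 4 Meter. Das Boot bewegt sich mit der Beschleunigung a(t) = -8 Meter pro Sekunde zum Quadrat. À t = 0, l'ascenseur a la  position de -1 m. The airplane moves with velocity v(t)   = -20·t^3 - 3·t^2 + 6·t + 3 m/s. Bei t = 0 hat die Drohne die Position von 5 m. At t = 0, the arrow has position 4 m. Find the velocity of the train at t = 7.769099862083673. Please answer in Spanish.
Tenemos la velocidad v(t) = 6·t^5 + 25·t^4 - 12·t^3 - 3·t^2 - 6·t - 5. Sustituyendo t = 7.769099862083673: v(7.769099862083673) = 255046.284328476.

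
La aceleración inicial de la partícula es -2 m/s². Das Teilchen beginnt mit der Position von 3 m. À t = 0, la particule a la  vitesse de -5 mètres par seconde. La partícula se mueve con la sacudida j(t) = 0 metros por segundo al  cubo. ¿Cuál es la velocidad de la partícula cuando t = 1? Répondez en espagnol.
Para resolver esto, necesitamos tomar 2 antiderivadas de nuestra ecuación de la sacudida j(t) = 0. Tomando ∫j(t)dt y aplicando a(0) = -2, encontramos a(t) = -2. Integrando la aceleración y usando la condición inicial v(0) = -5, obtenemos v(t) = -2·t - 5. Tenemos la velocidad v(t) = -2·t - 5. Sustituyendo t = 1: v(1) = -7.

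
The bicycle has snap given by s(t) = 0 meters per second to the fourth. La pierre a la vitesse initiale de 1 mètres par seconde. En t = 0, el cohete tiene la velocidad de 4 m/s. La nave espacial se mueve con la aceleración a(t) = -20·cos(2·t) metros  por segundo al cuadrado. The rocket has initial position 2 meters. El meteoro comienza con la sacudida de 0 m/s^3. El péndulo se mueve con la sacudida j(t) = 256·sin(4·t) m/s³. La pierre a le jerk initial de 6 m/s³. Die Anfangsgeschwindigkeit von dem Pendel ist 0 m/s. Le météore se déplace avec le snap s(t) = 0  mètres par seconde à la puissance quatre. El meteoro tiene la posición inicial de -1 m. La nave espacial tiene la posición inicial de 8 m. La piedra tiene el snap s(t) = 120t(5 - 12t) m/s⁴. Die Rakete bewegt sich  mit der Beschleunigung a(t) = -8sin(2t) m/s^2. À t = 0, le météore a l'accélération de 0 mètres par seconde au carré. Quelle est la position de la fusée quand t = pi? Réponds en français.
Nous devons intégrer notre équation de l'accélération a(t) = -8·sin(2·t) 2 fois. L'intégrale de l'accélération est la vitesse. En utilisant v(0) = 4, nous obtenons v(t) = 4·cos(2·t). L'intégrale de la vitesse, avec x(0) = 2, donne la position: x(t) = 2·sin(2·t) + 2. De l'équation de la position x(t) = 2·sin(2·t) + 2, nous substituons t = pi pour obtenir x = 2.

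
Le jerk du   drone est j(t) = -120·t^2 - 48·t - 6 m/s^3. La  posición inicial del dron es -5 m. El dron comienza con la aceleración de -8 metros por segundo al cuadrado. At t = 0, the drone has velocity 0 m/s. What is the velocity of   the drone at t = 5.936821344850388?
To find the answer, we compute 2 integrals of j(t) = -120·t^2 - 48·t - 6. The antiderivative of jerk is acceleration. Using a(0) = -8, we get a(t) = -40·t^3 - 24·t^2 - 6·t - 8. Taking ∫a(t)dt and applying v(0) = 0, we find v(t) = t·(-10·t^3 - 8·t^2 - 3·t - 8). From the given velocity equation v(t) = t·(-10·t^3 - 8·t^2 - 3·t - 8), we substitute t = 5.936821344850388 to get v = -14249.9163077152.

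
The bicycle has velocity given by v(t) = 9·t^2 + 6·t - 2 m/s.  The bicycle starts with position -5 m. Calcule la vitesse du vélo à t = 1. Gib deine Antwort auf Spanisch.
Usando v(t) = 9·t^2 + 6·t - 2 y sustituyendo t = 1, encontramos v = 13.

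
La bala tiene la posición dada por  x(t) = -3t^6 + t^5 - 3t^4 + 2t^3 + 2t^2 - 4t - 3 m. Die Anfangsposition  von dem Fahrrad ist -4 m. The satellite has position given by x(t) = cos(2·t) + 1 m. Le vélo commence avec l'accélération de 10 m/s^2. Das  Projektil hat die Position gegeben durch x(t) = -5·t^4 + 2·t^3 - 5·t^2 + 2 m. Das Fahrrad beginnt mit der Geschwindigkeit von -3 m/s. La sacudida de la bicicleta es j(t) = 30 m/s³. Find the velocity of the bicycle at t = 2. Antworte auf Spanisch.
Partiendo de la sacudida j(t) = 30, tomamos 2 antiderivadas. La antiderivada de la sacudida es la aceleración. Usando a(0) = 10, obtenemos a(t) = 30·t + 10. Tomando ∫a(t)dt y aplicando v(0) = -3, encontramos v(t) = 15·t^2 + 10·t - 3. Tenemos la velocidad v(t) = 15·t^2 + 10·t - 3. Sustituyendo t = 2: v(2) = 77.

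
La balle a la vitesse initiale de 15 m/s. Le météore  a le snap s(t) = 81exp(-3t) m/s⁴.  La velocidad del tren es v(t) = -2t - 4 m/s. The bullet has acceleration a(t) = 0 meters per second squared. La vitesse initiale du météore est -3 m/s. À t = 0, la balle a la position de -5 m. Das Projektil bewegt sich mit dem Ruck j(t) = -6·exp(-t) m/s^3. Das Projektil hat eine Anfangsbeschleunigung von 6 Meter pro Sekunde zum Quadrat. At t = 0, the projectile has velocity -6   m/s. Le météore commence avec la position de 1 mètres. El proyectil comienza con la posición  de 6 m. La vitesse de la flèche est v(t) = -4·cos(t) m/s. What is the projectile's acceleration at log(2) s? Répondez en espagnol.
Necesitamos integrar nuestra ecuación de la sacudida j(t) = -6·exp(-t) 1 vez. Integrando la sacudida y usando la condición inicial a(0) = 6, obtenemos a(t) = 6·exp(-t). De la ecuación de la aceleración a(t) = 6·exp(-t), sustituimos t = log(2) para obtener a = 3.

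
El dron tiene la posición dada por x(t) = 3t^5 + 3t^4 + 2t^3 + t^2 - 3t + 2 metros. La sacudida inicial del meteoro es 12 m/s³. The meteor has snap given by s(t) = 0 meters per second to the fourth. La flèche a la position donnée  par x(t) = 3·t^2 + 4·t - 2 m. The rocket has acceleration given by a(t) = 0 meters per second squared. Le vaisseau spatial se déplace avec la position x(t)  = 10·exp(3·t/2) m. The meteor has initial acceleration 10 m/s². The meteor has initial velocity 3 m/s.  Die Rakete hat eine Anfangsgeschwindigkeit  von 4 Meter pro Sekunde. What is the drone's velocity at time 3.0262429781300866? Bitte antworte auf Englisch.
To solve this, we need to take 1 derivative of our position equation x(t) = 3·t^5 + 3·t^4 + 2·t^3 + t^2 - 3·t + 2. Taking d/dt of x(t), we find v(t) = 15·t^4 + 12·t^3 + 6·t^2 + 2·t - 3. Using v(t) = 15·t^4 + 12·t^3 + 6·t^2 + 2·t - 3 and substituting t = 3.0262429781300866, we find v = 1648.65341302174.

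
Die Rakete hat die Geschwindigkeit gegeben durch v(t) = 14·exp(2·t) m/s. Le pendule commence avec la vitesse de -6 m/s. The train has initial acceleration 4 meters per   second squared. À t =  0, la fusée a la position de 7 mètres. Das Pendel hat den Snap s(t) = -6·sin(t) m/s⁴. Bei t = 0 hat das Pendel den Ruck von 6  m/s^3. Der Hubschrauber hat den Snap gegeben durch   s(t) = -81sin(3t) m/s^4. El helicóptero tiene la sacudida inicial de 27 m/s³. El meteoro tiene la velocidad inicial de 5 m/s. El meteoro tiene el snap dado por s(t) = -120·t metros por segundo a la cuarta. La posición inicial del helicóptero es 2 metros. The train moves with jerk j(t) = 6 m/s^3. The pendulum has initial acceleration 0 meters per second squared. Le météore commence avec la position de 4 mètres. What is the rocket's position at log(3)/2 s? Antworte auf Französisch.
Nous devons trouver la primitive de notre équation de la vitesse v(t) = 14·exp(2·t) 1 fois. L'intégrale de la vitesse est la position. En utilisant x(0) = 7, nous obtenons x(t) = 7·exp(2·t). Nous avons la position x(t) = 7·exp(2·t). En substituant t = log(3)/2: x(log(3)/2) = 21.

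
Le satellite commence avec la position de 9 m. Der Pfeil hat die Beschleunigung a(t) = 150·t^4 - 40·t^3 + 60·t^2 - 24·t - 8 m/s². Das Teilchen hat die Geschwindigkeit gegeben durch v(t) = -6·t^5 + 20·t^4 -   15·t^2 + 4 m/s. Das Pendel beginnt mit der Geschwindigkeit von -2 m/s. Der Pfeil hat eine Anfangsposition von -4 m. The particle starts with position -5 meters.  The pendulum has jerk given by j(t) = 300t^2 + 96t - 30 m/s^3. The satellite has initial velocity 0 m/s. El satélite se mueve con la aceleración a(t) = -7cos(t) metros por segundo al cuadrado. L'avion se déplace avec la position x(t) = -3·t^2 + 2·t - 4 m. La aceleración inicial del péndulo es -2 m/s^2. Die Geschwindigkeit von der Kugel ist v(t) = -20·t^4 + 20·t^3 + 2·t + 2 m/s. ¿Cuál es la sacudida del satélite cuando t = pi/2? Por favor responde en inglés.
We must differentiate our acceleration equation a(t) = -7·cos(t) 1 time. The derivative of acceleration gives jerk: j(t) = 7·sin(t). We have jerk j(t) = 7·sin(t). Substituting t = pi/2: j(pi/2) = 7.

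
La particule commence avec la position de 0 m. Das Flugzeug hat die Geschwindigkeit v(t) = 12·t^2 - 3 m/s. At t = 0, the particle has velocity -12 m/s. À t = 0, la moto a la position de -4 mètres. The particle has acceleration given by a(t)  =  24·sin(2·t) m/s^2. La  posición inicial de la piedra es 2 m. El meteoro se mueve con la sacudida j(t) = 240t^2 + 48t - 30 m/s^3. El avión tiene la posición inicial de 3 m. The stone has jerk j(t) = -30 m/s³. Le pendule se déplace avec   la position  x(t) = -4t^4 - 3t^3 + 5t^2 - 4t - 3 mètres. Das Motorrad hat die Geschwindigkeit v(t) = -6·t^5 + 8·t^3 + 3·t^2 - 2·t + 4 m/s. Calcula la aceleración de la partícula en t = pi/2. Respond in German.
Mit a(t) = 24·sin(2·t) und Einsetzen von t = pi/2, finden wir a = 0.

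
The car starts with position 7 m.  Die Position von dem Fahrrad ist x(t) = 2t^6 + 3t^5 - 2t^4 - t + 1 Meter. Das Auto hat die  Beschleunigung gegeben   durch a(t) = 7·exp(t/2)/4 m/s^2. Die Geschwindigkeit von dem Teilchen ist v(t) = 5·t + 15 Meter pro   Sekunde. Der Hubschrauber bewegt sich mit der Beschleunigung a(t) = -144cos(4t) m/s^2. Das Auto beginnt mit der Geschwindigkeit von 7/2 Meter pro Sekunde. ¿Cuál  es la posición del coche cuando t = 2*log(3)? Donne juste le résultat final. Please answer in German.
Bei t = 2*log(3), x = 21.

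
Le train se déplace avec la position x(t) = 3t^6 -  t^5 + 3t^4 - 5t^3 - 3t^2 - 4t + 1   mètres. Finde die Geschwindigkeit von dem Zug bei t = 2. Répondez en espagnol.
Debemos derivar nuestra ecuación de la posición x(t) = 3·t^6 - t^5 + 3·t^4 - 5·t^3 - 3·t^2 - 4·t + 1 1 vez. Tomando d/dt de x(t), encontramos v(t) = 18·t^5 - 5·t^4 + 12·t^3 - 15·t^2 - 6·t - 4. Usando v(t) = 18·t^5 - 5·t^4 + 12·t^3 - 15·t^2 - 6·t - 4 y sustituyendo t = 2, encontramos v = 516.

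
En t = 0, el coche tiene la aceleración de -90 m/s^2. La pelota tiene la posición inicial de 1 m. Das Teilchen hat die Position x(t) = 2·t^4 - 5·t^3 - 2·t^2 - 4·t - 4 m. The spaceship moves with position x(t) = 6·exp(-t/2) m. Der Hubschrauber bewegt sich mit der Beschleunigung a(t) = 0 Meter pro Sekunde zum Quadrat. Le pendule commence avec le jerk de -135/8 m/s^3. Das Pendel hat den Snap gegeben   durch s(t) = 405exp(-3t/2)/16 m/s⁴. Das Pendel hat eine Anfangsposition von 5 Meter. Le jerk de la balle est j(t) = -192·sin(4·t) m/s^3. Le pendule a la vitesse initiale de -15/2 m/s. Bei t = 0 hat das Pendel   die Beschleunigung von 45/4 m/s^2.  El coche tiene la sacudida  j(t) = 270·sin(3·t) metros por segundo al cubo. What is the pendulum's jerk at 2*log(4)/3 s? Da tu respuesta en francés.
En partant du snap s(t) = 405·exp(-3·t/2)/16, nous prenons 1 primitive. L'intégrale du snap est le jerk. En utilisant j(0) = -135/8, nous obtenons j(t) = -135·exp(-3·t/2)/8. En utilisant j(t) = -135·exp(-3·t/2)/8 et en substituant t = 2*log(4)/3, nous trouvons j = -135/32.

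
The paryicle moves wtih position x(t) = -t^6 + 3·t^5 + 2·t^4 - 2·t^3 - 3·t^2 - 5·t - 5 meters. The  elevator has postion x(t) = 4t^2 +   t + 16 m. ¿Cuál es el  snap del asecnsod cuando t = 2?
Debemos derivar nuestra ecuación de la posición x(t) = 4·t^2 + t + 16 4 veces. La derivada de la posición da la velocidad: v(t) = 8·t + 1. La derivada de la velocidad da la aceleración: a(t) = 8. Tomando d/dt de a(t), encontramos j(t) = 0. La derivada de la sacudida da el snap: s(t) = 0. De la ecuación del snap s(t) = 0, sustituimos t = 2 para obtener s = 0.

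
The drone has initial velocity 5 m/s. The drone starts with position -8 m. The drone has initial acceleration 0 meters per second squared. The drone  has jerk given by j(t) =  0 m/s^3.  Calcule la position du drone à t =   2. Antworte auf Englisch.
To solve this, we need to take 3 antiderivatives of our jerk equation j(t) = 0. Taking ∫j(t)dt and applying a(0) = 0, we find a(t) = 0. Finding the integral of a(t) and using v(0) = 5: v(t) = 5. Taking ∫v(t)dt and applying x(0) = -8, we find x(t) = 5·t - 8. Using x(t) = 5·t - 8 and substituting t = 2, we find x = 2.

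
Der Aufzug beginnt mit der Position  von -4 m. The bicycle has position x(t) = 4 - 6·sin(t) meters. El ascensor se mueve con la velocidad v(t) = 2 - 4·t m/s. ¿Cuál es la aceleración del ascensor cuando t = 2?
Partiendo de la velocidad v(t) = 2 - 4·t, tomamos 1 derivada. Derivando la velocidad, obtenemos la aceleración: a(t) = -4. De la ecuación de la aceleración a(t) = -4, sustituimos t = 2 para obtener a = -4.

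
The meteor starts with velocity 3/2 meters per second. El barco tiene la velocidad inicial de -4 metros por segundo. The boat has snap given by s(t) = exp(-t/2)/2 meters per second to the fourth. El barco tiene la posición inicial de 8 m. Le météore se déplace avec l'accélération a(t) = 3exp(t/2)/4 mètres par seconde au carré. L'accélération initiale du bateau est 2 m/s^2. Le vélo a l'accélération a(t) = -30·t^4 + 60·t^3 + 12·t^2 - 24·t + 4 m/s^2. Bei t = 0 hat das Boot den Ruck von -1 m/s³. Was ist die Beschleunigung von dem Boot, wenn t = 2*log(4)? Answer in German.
Ausgehend von dem Snap s(t) = exp(-t/2)/2, nehmen wir 2 Stammfunktionen. Durch Integration von dem Snap und Verwendung der Anfangsbedingung j(0) = -1, erhalten wir j(t) = -exp(-t/2). Mit ∫j(t)dt und Anwendung von a(0) = 2, finden wir a(t) = 2·exp(-t/2). Aus der Gleichung für die Beschleunigung a(t) = 2·exp(-t/2), setzen wir t = 2*log(4) ein und erhalten a = 1/2.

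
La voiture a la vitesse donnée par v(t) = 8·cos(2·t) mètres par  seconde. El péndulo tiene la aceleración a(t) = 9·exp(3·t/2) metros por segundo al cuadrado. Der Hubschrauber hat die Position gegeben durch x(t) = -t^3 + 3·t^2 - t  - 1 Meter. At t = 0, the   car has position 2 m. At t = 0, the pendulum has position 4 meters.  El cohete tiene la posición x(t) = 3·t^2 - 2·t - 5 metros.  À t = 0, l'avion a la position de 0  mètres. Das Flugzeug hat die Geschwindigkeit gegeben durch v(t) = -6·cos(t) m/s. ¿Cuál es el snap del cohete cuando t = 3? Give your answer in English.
We must differentiate our position equation x(t) = 3·t^2 - 2·t - 5 4 times. Taking d/dt of x(t), we find v(t) = 6·t - 2. The derivative of velocity gives acceleration: a(t) = 6. Differentiating acceleration, we get jerk: j(t) = 0. The derivative of jerk gives snap: s(t) = 0. Using s(t) = 0 and substituting t = 3, we find s = 0.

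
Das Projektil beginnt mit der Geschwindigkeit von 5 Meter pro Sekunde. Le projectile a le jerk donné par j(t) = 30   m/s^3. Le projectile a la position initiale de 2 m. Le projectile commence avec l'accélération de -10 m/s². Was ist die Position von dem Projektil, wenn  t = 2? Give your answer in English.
To find the answer, we compute 3 antiderivatives of j(t) = 30. Integrating jerk and using the initial condition a(0) = -10, we get a(t) = 30·t - 10. Integrating acceleration and using the initial condition v(0) = 5, we get v(t) = 15·t^2 - 10·t + 5. Integrating velocity and using the initial condition x(0) = 2, we get x(t) = 5·t^3 - 5·t^2 + 5·t + 2. We have position x(t) = 5·t^3 - 5·t^2 + 5·t + 2. Substituting t = 2: x(2) = 32.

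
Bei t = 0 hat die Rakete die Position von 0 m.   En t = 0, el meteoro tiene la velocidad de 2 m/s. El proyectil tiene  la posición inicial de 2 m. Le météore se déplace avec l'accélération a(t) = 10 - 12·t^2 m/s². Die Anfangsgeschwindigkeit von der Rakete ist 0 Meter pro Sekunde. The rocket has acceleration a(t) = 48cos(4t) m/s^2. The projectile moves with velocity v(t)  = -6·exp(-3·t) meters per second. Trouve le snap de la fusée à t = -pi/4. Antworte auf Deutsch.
Um dies zu lösen, müssen wir 2 Ableitungen unserer Gleichung für die Beschleunigung a(t) = 48·cos(4·t) nehmen. Mit d/dt von a(t) finden wir j(t) = -192·sin(4·t). Durch Ableiten von dem Ruck erhalten wir den Snap: s(t) = -768·cos(4·t). Wir haben den Snap s(t) = -768·cos(4·t). Durch Einsetzen von t = -pi/4: s(-pi/4) = 768.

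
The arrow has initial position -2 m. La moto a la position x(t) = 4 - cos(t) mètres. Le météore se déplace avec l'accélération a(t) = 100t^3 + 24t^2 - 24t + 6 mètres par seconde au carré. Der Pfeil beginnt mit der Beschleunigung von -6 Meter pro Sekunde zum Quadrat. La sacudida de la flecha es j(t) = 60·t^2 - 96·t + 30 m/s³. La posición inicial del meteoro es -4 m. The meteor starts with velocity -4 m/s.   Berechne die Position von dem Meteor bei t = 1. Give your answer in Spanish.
Debemos encontrar la antiderivada de nuestra ecuación de la aceleración a(t) = 100·t^3 + 24·t^2 - 24·t + 6 2 veces. Integrando la aceleración y usando la condición inicial v(0) = -4, obtenemos v(t) = 25·t^4 + 8·t^3 - 12·t^2 + 6·t - 4. Integrando la velocidad y usando la condición inicial x(0) = -4, obtenemos x(t) = 5·t^5 + 2·t^4 - 4·t^3 + 3·t^2 - 4·t - 4. Usando x(t) = 5·t^5 + 2·t^4 - 4·t^3 + 3·t^2 - 4·t - 4 y sustituyendo t = 1, encontramos x = -2.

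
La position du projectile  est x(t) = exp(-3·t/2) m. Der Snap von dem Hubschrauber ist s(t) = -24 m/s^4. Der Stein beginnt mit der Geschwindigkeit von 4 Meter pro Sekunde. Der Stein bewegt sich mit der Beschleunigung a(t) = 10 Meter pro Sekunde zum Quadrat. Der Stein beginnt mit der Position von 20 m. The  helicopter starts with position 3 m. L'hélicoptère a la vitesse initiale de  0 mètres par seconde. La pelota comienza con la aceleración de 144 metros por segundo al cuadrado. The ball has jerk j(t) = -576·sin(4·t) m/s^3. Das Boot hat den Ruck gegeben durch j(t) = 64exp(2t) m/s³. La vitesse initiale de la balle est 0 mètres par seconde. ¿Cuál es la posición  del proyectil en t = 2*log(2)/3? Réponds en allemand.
Wir haben die Position x(t) = exp(-3·t/2). Durch Einsetzen von t = 2*log(2)/3: x(2*log(2)/3) = 1/2.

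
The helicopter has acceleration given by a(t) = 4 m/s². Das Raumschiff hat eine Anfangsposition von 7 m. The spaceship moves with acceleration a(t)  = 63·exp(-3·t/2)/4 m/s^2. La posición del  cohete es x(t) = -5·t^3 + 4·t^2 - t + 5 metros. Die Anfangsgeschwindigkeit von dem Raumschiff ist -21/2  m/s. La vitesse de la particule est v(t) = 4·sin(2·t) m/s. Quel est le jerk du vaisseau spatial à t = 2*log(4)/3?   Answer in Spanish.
Debemos derivar nuestra ecuación de la aceleración a(t) = 63·exp(-3·t/2)/4 1 vez. La derivada de la aceleración da la sacudida: j(t) = -189·exp(-3·t/2)/8. De la ecuación de la sacudida j(t) = -189·exp(-3·t/2)/8, sustituimos t = 2*log(4)/3 para obtener j = -189/32.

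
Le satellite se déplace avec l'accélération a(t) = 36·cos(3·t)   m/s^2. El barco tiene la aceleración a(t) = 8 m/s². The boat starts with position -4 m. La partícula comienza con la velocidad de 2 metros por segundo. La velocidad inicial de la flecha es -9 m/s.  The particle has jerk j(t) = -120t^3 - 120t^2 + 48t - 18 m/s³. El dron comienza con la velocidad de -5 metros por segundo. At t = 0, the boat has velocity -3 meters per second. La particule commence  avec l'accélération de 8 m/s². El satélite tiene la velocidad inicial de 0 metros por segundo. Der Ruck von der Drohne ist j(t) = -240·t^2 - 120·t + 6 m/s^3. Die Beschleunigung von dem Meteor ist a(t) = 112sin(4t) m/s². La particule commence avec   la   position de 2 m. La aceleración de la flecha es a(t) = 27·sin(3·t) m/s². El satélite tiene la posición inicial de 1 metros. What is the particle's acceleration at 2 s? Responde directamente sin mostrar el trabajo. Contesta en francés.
a(2) = -732.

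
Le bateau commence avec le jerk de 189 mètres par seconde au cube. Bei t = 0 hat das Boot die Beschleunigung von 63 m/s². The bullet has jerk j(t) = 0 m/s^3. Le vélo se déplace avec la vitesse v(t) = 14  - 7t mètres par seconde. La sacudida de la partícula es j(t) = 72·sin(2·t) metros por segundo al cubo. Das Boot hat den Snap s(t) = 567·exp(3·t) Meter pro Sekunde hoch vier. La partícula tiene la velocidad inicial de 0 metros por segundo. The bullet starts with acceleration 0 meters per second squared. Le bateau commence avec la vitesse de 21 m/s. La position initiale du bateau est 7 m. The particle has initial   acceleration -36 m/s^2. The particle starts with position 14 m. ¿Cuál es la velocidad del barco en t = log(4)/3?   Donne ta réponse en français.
Pour résoudre ceci, nous devons prendre 3 primitives de notre équation du snap s(t) = 567·exp(3·t). En prenant ∫s(t)dt et en appliquant j(0) = 189, nous trouvons j(t) = 189·exp(3·t). En intégrant le jerk et en utilisant la condition initiale a(0) = 63, nous obtenons a(t) = 63·exp(3·t). En intégrant l'accélération et en utilisant la condition initiale v(0) = 21, nous obtenons v(t) = 21·exp(3·t). De l'équation de la vitesse v(t) = 21·exp(3·t), nous substituons t = log(4)/3 pour obtenir v = 84.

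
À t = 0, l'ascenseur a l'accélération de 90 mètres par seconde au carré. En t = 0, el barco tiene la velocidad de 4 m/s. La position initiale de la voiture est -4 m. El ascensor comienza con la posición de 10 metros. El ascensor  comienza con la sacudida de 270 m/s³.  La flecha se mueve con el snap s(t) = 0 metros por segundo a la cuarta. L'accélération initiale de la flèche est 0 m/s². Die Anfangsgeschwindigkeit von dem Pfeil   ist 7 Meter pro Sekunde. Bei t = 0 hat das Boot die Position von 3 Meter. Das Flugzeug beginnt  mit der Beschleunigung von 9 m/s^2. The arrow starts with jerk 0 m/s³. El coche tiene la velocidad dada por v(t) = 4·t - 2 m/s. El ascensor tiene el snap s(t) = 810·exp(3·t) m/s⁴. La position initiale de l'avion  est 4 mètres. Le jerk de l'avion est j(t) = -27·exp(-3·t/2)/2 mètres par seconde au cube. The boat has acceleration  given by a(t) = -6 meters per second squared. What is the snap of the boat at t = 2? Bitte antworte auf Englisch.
We must differentiate our acceleration equation a(t) = -6 2 times. Taking d/dt of a(t), we find j(t) = 0. Taking d/dt of j(t), we find s(t) = 0. Using s(t) = 0 and substituting t = 2, we find s = 0.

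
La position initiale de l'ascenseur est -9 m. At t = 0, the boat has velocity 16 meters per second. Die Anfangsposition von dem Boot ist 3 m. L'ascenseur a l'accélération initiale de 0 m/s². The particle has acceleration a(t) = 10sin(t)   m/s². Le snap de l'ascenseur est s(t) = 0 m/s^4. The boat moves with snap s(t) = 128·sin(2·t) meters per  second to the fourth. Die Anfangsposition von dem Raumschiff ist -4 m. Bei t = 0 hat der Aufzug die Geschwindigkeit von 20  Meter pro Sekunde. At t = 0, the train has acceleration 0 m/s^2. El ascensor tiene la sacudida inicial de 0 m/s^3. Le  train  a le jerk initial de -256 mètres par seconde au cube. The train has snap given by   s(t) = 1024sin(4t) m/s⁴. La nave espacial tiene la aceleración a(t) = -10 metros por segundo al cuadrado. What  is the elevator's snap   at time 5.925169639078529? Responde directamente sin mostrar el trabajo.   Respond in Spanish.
En t = 5.925169639078529, s = 0.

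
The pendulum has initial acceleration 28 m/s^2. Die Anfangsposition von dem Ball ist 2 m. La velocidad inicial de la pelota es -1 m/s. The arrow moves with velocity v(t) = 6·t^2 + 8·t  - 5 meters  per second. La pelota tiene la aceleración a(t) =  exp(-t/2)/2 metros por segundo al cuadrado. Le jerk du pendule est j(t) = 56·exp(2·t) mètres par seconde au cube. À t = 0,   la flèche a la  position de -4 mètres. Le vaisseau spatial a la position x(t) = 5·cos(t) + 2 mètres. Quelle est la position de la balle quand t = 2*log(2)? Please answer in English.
We must find the integral of our acceleration equation a(t) = exp(-t/2)/2 2 times. Finding the integral of a(t) and using v(0) = -1: v(t) = -exp(-t/2). The antiderivative of velocity is position. Using x(0) = 2, we get x(t) = 2·exp(-t/2). Using x(t) = 2·exp(-t/2) and substituting t = 2*log(2), we find x = 1.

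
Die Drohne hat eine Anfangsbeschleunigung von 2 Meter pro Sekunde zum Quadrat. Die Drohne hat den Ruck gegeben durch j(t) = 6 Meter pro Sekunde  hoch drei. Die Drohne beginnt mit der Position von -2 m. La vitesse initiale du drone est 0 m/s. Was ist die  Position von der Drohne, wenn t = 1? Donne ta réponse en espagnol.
Para resolver esto, necesitamos tomar 3 antiderivadas de nuestra ecuación de la sacudida j(t) = 6. Integrando la sacudida y usando la condición inicial a(0) = 2, obtenemos a(t) = 6·t + 2. Integrando la aceleración y usando la condición inicial v(0) = 0, obtenemos v(t) = t·(3·t + 2). Integrando la velocidad y usando la condición inicial x(0) = -2, obtenemos x(t) = t^3 + t^2 - 2. Tenemos la posición x(t) = t^3 + t^2 - 2. Sustituyendo t = 1: x(1) = 0.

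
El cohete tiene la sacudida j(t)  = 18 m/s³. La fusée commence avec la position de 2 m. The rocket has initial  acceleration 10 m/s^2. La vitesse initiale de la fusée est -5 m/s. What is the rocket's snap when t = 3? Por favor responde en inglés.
To solve this, we need to take 1 derivative of our jerk equation j(t) = 18. Differentiating jerk, we get snap: s(t) = 0. From the given snap equation s(t) = 0, we substitute t = 3 to get s = 0.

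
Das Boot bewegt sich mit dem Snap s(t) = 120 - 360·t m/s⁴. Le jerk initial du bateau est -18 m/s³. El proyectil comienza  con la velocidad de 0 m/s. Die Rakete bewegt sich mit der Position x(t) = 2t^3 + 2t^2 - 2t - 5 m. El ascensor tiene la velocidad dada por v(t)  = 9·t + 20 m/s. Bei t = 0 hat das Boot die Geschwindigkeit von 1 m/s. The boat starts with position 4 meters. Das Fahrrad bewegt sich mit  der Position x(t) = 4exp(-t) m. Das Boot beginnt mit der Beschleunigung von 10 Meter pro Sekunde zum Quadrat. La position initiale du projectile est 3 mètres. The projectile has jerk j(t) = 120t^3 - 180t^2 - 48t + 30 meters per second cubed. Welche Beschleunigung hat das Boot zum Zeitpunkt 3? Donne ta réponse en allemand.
Wir müssen unsere Gleichung für den Snap s(t) = 120 - 360·t 2-mal integrieren. Mit ∫s(t)dt und Anwendung von j(0) = -18, finden wir j(t) = -180·t^2 + 120·t - 18. Die Stammfunktion von dem Ruck ist die Beschleunigung. Mit a(0) = 10 erhalten wir a(t) = -60·t^3 + 60·t^2 - 18·t + 10. Aus der Gleichung für die Beschleunigung a(t) = -60·t^3 + 60·t^2 - 18·t + 10, setzen wir t = 3 ein und erhalten a = -1124.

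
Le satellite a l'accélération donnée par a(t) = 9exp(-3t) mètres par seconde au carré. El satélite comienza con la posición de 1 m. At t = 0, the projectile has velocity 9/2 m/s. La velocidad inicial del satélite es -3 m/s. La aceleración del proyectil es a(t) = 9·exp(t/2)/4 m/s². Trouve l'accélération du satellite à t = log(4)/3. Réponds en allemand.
Mit a(t) = 9·exp(-3·t) und Einsetzen von t = log(4)/3, finden wir a = 9/4.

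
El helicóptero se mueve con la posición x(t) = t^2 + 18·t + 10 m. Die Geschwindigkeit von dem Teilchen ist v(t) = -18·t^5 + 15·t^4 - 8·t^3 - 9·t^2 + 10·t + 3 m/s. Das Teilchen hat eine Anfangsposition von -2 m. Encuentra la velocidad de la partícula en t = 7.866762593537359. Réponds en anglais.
Using v(t) = -18·t^5 + 15·t^4 - 8·t^3 - 9·t^2 + 10·t + 3 and substituting t = 7.866762593537359, we find v = -489238.358021461.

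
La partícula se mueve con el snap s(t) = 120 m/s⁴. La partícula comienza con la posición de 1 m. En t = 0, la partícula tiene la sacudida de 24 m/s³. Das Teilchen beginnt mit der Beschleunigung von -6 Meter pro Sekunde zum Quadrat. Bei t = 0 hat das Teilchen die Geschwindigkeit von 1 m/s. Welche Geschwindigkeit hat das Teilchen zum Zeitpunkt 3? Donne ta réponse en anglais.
We must find the antiderivative of our snap equation s(t) = 120 3 times. Taking ∫s(t)dt and applying j(0) = 24, we find j(t) = 120·t + 24. Integrating jerk and using the initial condition a(0) = -6, we get a(t) = 60·t^2 + 24·t - 6. Taking ∫a(t)dt and applying v(0) = 1, we find v(t) = 20·t^3 + 12·t^2 - 6·t + 1. From the given velocity equation v(t) = 20·t^3 + 12·t^2 - 6·t + 1, we substitute t = 3 to get v = 631.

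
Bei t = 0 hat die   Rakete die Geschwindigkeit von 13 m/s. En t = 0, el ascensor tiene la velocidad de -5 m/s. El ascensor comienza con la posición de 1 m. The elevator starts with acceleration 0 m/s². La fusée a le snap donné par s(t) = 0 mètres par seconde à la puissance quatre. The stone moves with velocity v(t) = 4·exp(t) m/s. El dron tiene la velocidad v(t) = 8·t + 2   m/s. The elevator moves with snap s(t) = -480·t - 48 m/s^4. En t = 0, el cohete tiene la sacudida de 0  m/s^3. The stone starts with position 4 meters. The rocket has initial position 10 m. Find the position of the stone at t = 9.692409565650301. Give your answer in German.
Um dies zu lösen, müssen wir 1 Stammfunktion unserer Gleichung für die Geschwindigkeit v(t) = 4·exp(t) finden. Die Stammfunktion von der Geschwindigkeit ist die Position. Mit x(0) = 4 erhalten wir x(t) = 4·exp(t). Wir haben die Position x(t) = 4·exp(t). Durch Einsetzen von t = 9.692409565650301: x(9.692409565650301) = 64776.8734068814.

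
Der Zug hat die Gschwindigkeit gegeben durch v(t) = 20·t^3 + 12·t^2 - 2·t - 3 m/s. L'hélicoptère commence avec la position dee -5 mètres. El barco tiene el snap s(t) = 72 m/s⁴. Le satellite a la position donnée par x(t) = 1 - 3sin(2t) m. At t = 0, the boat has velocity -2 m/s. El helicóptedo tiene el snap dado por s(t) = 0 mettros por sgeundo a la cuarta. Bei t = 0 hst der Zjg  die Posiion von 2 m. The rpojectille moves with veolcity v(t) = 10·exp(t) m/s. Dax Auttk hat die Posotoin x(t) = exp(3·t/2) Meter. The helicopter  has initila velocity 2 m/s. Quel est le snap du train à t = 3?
En partant de la vitesse v(t) = 20·t^3 + 12·t^2 - 2·t - 3, nous prenons 3 dérivées. En dérivant la vitesse, nous obtenons l'accélération: a(t) = 60·t^2 + 24·t - 2. La dérivée de l'accélération donne le jerk: j(t) = 120·t + 24. En dérivant le jerk, nous obtenons le snap: s(t) = 120. De l'équation du snap s(t) = 120, nous substituons t = 3 pour obtenir s = 120.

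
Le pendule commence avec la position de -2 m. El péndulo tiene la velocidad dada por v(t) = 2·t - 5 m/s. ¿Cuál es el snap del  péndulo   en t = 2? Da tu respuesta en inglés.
Starting from velocity v(t) = 2·t - 5, we take 3 derivatives. Differentiating velocity, we get acceleration: a(t) = 2. Taking d/dt of a(t), we find j(t) = 0. Differentiating jerk, we get snap: s(t) = 0. We have snap s(t) = 0. Substituting t = 2: s(2) = 0.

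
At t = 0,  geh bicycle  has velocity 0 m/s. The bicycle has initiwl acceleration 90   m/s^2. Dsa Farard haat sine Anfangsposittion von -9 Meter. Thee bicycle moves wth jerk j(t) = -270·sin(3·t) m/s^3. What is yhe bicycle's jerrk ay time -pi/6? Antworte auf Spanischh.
Usando j(t) = -270·sin(3·t) y sustituyendo t = -pi/6, encontramos j = 270.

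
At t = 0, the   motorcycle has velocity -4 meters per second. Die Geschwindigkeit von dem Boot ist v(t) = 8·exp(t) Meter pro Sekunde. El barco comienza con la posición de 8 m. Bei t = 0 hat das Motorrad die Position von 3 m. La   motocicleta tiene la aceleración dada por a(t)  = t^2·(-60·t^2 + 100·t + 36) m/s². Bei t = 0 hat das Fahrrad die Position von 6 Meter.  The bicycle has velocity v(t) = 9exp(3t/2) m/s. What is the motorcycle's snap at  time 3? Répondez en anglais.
Starting from acceleration a(t) = t^2·(-60·t^2 + 100·t + 36), we take 2 derivatives. The derivative of acceleration gives jerk: j(t) = t^2·(100 - 120·t) + 2·t·(-60·t^2 + 100·t + 36). The derivative of jerk gives snap: s(t) = -240·t^2 + 4·t·(100 - 120·t) + 200·t + 72. Using s(t) = -240·t^2 + 4·t·(100 - 120·t) + 200·t + 72 and substituting t = 3, we find s = -4608.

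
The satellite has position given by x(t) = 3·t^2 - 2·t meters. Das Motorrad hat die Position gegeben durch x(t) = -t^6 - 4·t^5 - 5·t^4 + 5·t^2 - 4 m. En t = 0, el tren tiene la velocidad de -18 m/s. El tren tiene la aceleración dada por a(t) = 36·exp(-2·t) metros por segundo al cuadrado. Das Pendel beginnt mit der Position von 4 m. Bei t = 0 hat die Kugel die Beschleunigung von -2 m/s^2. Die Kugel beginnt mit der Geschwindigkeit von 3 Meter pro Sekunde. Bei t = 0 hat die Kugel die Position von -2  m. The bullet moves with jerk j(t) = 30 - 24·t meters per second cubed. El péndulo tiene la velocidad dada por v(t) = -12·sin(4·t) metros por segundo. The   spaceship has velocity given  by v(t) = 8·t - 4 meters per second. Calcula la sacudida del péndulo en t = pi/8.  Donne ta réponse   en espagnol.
Para resolver esto, necesitamos tomar 2 derivadas de nuestra ecuación de la velocidad v(t) = -12·sin(4·t). Tomando d/dt de v(t), encontramos a(t) = -48·cos(4·t). La derivada de la aceleración da la sacudida: j(t) = 192·sin(4·t). Tenemos la sacudida j(t) = 192·sin(4·t). Sustituyendo t = pi/8: j(pi/8) = 192.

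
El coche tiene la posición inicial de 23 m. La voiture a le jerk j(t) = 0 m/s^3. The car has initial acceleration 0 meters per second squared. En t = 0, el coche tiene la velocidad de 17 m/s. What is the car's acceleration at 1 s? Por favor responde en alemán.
Wir müssen unsere Gleichung für den Ruck j(t) = 0 1-mal integrieren. Das Integral von dem Ruck, mit a(0) = 0, ergibt die Beschleunigung: a(t) = 0. Aus der Gleichung für die Beschleunigung a(t) = 0, setzen wir t = 1 ein und erhalten a = 0.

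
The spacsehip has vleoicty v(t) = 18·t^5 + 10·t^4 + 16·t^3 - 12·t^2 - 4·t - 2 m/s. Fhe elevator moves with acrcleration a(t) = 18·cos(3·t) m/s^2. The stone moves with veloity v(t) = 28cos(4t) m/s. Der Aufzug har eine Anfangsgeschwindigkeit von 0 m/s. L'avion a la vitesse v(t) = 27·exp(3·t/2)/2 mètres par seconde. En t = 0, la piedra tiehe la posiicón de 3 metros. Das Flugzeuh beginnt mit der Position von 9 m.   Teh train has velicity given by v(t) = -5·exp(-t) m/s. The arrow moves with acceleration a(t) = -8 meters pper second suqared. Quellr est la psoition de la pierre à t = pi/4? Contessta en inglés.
To solve this, we need to take 1 integral of our velocity equation v(t) = 28·cos(4·t). Integrating velocity and using the initial condition x(0) = 3, we get x(t) = 7·sin(4·t) + 3. From the given position equation x(t) = 7·sin(4·t) + 3, we substitute t = pi/4 to get x = 3.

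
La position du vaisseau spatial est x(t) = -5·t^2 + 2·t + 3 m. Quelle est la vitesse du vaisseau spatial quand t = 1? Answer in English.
To solve this, we need to take 1 derivative of our position equation x(t) = -5·t^2 + 2·t + 3. The derivative of position gives velocity: v(t) = 2 - 10·t. Using v(t) = 2 - 10·t and substituting t = 1, we find v = -8.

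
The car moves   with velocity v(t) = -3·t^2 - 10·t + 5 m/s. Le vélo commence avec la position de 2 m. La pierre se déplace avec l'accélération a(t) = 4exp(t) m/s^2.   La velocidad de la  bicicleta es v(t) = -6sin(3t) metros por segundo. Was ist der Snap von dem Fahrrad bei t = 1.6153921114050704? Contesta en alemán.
Wir müssen unsere Gleichung für die Geschwindigkeit v(t) = -6·sin(3·t) 3-mal ableiten. Mit d/dt von v(t) finden wir a(t) = -18·cos(3·t). Die Ableitung von der Beschleunigung ergibt den Ruck: j(t) = 54·sin(3·t). Mit d/dt von j(t) finden wir s(t) = 162·cos(3·t). Wir haben den Snap s(t) = 162·cos(3·t). Durch Einsetzen von t = 1.6153921114050704: s(1.6153921114050704) = 21.6089531416789.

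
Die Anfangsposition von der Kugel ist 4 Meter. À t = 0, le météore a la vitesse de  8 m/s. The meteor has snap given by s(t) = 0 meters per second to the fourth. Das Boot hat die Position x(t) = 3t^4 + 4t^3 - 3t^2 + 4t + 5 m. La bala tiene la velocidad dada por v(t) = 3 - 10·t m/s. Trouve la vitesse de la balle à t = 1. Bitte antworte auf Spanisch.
Tenemos la velocidad v(t) = 3 - 10·t. Sustituyendo t = 1: v(1) = -7.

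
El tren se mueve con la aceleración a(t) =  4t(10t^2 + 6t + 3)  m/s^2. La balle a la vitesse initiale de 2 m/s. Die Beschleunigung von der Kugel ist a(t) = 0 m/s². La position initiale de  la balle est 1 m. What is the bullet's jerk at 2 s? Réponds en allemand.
Um dies zu lösen, müssen wir 1 Ableitung unserer Gleichung für die Beschleunigung a(t) = 0 nehmen. Durch Ableiten von der Beschleunigung erhalten wir den Ruck: j(t) = 0. Aus der Gleichung für den Ruck j(t) = 0, setzen wir t = 2 ein und erhalten j = 0.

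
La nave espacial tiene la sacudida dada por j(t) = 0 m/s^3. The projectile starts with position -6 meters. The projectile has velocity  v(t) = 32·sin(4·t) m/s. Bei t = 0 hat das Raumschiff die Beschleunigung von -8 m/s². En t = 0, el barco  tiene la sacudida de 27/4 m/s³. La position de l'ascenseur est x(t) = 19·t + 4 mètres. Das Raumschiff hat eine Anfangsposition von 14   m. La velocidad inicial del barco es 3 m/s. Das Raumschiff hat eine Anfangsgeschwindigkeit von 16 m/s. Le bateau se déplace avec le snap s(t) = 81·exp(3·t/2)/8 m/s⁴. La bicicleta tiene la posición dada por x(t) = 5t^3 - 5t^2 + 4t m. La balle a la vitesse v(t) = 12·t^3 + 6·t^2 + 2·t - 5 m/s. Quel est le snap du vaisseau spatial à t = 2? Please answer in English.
Starting from jerk j(t) = 0, we take 1 derivative. Taking d/dt of j(t), we find s(t) = 0. From the given snap equation s(t) = 0, we substitute t = 2 to get s = 0.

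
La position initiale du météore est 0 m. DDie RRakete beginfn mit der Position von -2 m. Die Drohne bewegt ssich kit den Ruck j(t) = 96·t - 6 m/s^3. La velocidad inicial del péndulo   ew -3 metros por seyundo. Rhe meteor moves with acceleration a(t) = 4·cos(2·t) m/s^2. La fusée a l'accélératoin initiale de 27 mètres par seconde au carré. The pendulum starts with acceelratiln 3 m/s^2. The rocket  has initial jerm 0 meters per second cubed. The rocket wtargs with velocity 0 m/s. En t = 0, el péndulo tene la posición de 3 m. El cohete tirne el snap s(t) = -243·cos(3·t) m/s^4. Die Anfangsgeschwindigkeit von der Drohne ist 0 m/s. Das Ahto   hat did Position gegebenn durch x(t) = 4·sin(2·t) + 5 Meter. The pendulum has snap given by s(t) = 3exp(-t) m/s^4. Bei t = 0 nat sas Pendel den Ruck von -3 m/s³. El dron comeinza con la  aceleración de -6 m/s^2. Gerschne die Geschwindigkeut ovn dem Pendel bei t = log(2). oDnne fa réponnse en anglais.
To solve this, we need to take 3 integrals of our snap equation s(t) = 3·exp(-t). Taking ∫s(t)dt and applying j(0) = -3, we find j(t) = -3·exp(-t). Finding the integral of j(t) and using a(0) = 3: a(t) = 3·exp(-t). The antiderivative of acceleration, with v(0) = -3, gives velocity: v(t) = -3·exp(-t). Using v(t) = -3·exp(-t) and substituting t = log(2), we find v = -3/2.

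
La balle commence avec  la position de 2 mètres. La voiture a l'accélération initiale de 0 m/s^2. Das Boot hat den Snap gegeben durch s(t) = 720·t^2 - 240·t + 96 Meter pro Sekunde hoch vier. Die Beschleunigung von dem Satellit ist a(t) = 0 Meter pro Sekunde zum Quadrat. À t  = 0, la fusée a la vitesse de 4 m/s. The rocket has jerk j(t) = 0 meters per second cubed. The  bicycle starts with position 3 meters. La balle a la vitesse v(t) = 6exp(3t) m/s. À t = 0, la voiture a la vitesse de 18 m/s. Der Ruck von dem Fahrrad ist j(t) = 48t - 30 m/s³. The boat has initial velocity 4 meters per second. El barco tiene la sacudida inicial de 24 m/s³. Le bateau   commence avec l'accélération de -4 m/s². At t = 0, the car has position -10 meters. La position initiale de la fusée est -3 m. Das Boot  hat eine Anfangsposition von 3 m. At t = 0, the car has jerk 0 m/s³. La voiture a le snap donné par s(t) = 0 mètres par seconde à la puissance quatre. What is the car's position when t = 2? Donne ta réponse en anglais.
We must find the antiderivative of our snap equation s(t) = 0 4 times. Finding the antiderivative of s(t) and using j(0) = 0: j(t) = 0. The antiderivative of jerk is acceleration. Using a(0) = 0, we get a(t) = 0. Finding the integral of a(t) and using v(0) = 18: v(t) = 18. Integrating velocity and using the initial condition x(0) = -10, we get x(t) = 18·t - 10. Using x(t) = 18·t - 10 and substituting t = 2, we find x = 26.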